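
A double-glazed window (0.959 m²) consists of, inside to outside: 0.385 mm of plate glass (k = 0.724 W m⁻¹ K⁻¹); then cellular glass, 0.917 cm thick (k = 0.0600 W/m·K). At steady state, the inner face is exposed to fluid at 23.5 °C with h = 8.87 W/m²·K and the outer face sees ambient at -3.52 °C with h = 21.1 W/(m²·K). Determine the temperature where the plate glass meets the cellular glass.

Treat each layer as a resistance in series:
  R_conv,in = 1/(hA) = 1/(8.87·0.959) = 0.1176 K/W
  R_plate glass = L/(kA) = 3.85×10^-4/(0.724·0.959) = 5.545×10^-4 K/W
  R_cellular glass = L/(kA) = 0.00917/(0.0600·0.959) = 0.1594 K/W
  R_conv,out = 1/(hA) = 1/(21.1·0.959) = 0.04942 K/W
ΣR = 0.1176 + 5.545×10^-4 + 0.1594 + 0.04942 = 0.3270 K/W
Q = ΔT/ΣR = (23.5 °C − -3.52 °C)/0.3270 = 82.63 W
From the inner boundary to the plate glass/cellular glass interface, ΣR_partial = 0.1182 K/W.
T_interface = T_in − Q·ΣR_partial = 23.5 °C − (82.63)(0.1182) = 13.7 °C

T = 13.7 °C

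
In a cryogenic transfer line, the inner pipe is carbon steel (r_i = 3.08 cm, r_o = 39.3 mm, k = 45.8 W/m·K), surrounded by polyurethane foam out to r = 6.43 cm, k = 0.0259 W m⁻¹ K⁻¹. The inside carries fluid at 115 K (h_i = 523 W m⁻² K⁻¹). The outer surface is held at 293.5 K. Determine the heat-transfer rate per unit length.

Q' = 58.8 W/m

Resistance network (inner→outer):
  R'_conv,in = 1/(2πr h) = 1/(2π·0.0308·523) = 0.009880 m·K/W
  R'_carbon steel = ln(0.0393/0.0308)/(2πk) = 0.2437/(2π·45.8) = 8.469×10^-4 m·K/W
  R'_polyurethane foam = ln(0.0643/0.0393)/(2πk) = 0.4923/(2π·0.0259) = 3.025 m·K/W
ΣR = 0.009880 + 8.469×10^-4 + 3.025 = 3.036 m·K/W
Q' = ΔT/ΣR = (115 K − 293.5 K)/3.036 = -58.8 W/m
(Negative Q' ⇒ heat flows inward; heat gain = 58.8 W/m.)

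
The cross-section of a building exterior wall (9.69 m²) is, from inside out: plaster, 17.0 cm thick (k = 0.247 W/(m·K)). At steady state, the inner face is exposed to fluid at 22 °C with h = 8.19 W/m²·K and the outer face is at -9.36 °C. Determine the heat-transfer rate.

Q = 375 W

Series thermal resistances, inner to outer:
  R_conv,in = 1/(hA) = 1/(8.19·9.69) = 0.01260 K/W
  R_plaster = L/(kA) = 0.170/(0.247·9.69) = 0.07103 K/W
ΣR = 0.01260 + 0.07103 = 0.08363 K/W
Q = ΔT/ΣR = (22 °C − -9.36 °C)/0.08363 = 375 W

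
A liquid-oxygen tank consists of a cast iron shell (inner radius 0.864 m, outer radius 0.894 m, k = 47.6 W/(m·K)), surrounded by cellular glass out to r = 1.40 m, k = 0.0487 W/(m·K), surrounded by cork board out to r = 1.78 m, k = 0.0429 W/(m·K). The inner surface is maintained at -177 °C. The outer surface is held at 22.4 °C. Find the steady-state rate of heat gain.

Q = 211 W

Series thermal resistances, inner to outer:
  R_cast iron = (1/0.864 − 1/0.894)/(4πk) = 0.03884/(4π·47.6) = 6.493×10^-5 K/W
  R_cellular glass = (1/0.894 − 1/1.40)/(4πk) = 0.4043/(4π·0.0487) = 0.6606 K/W
  R_cork board = (1/1.40 − 1/1.78)/(4πk) = 0.1525/(4π·0.0429) = 0.2829 K/W
ΣR = 6.493×10^-5 + 0.6606 + 0.2829 = 0.9436 K/W
Q = ΔT/ΣR = (-177 °C − 22.4 °C)/0.9436 = -211 W
(Negative Q ⇒ heat flows inward; heat gain = 211 W.)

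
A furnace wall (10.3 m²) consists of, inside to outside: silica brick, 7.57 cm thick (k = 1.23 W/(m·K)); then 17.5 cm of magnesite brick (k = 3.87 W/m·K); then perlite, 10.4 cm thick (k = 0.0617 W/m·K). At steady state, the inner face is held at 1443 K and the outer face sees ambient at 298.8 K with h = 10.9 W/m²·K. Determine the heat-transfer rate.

Treat each layer as a resistance in series:
  R_silica brick = L/(kA) = 0.0757/(1.23·10.3) = 0.005975 K/W
  R_magnesite brick = L/(kA) = 0.175/(3.87·10.3) = 0.004390 K/W
  R_perlite = L/(kA) = 0.104/(0.0617·10.3) = 0.1636 K/W
  R_conv,out = 1/(hA) = 1/(10.9·10.3) = 0.008907 K/W
ΣR = 0.005975 + 0.004390 + 0.1636 + 0.008907 = 0.1829 K/W
Q = ΔT/ΣR = (1443 K − 298.8 K)/0.1829 = 6260 W

Q = 6.26 kW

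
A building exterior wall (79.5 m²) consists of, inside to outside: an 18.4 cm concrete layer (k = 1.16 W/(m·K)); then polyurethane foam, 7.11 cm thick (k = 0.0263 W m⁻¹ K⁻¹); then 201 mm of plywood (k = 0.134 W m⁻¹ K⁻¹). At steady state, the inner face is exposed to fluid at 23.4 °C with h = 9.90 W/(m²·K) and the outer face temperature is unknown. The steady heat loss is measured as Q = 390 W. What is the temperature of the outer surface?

Sum the resistances:
  R_conv,in = 1/(hA) = 1/(9.90·79.5) = 0.001271 K/W
  R_concrete = L/(kA) = 0.184/(1.16·79.5) = 0.001995 K/W
  R_polyurethane foam = L/(kA) = 0.0711/(0.0263·79.5) = 0.03401 K/W
  R_plywood = L/(kA) = 0.201/(0.134·79.5) = 0.01887 K/W
ΣR = 0.05614 K/W
ΔT = Q·ΣR = 390 × 0.05614 = 21.89 K
Heat flows outward, so T_out = T_in − ΔT = 23.4 − 21.89 = 1.51 °C

T_out = 1.51 °C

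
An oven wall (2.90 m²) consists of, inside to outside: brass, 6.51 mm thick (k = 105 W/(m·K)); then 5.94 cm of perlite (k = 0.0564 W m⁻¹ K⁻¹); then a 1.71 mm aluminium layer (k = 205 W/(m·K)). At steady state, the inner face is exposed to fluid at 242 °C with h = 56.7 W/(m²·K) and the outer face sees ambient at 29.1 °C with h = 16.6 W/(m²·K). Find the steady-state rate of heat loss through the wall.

Q = 546 W

Resistance network (inner→outer):
  R_conv,in = 1/(hA) = 1/(56.7·2.90) = 0.006082 K/W
  R_brass = L/(kA) = 0.00651/(105·2.90) = 2.138×10^-5 K/W
  R_perlite = L/(kA) = 0.0594/(0.0564·2.90) = 0.3632 K/W
  R_aluminium = L/(kA) = 0.00171/(205·2.90) = 2.876×10^-6 K/W
  R_conv,out = 1/(hA) = 1/(16.6·2.90) = 0.02077 K/W
ΣR = 0.006082 + 2.138×10^-5 + 0.3632 + 2.876×10^-6 + 0.02077 = 0.3901 K/W
Q = ΔT/ΣR = (242 °C − 29.1 °C)/0.3901 = 546 W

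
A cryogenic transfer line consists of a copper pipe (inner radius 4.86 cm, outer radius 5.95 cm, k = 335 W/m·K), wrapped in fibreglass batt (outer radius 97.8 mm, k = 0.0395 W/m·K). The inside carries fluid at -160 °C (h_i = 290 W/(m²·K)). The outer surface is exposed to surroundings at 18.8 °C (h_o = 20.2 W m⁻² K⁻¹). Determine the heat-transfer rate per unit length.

Q' = 85.4 W/m

Treat each layer as a resistance in series:
  R'_conv,in = 1/(2πr h) = 1/(2π·0.0486·290) = 0.01129 m·K/W
  R'_copper = ln(0.0595/0.0486)/(2πk) = 0.2024/(2π·335) = 9.614×10^-5 m·K/W
  R'_fibreglass batt = ln(0.0978/0.0595)/(2πk) = 0.4969/(2π·0.0395) = 2.002 m·K/W
  R'_conv,out = 1/(2πr h) = 1/(2π·0.0978·20.2) = 0.08056 m·K/W
ΣR = 0.01129 + 9.614×10^-5 + 2.002 + 0.08056 = 2.094 m·K/W
Q' = ΔT/ΣR = (-160 °C − 18.8 °C)/2.094 = -85.4 W/m
(Negative Q' ⇒ heat flows inward; heat gain = 85.4 W/m.)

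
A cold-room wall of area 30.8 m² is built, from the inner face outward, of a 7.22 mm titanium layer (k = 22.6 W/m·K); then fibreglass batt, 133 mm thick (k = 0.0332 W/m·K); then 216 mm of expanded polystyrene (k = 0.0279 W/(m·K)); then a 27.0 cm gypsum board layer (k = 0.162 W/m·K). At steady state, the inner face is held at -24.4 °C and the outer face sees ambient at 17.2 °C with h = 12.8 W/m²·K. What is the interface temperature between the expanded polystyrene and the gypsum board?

T = 11.8 °C

Resistance network (inner→outer):
  R_titanium = L/(kA) = 0.00722/(22.6·30.8) = 1.037×10^-5 K/W
  R_fibreglass batt = L/(kA) = 0.133/(0.0332·30.8) = 0.1301 K/W
  R_expanded polystyrene = L/(kA) = 0.216/(0.0279·30.8) = 0.2514 K/W
  R_gypsum board = L/(kA) = 0.270/(0.162·30.8) = 0.05411 K/W
  R_conv,out = 1/(hA) = 1/(12.8·30.8) = 0.002537 K/W
ΣR = 1.037×10^-5 + 0.1301 + 0.2514 + 0.05411 + 0.002537 = 0.4382 K/W
Q = ΔT/ΣR = (-24.4 °C − 17.2 °C)/0.4382 = -94.93 W
From the inner boundary to the expanded polystyrene/gypsum board interface, ΣR_partial = 0.3815 K/W.
T_interface = T_in − Q·ΣR_partial = -24.4 °C − (-94.93)(0.3815) = 11.8 °C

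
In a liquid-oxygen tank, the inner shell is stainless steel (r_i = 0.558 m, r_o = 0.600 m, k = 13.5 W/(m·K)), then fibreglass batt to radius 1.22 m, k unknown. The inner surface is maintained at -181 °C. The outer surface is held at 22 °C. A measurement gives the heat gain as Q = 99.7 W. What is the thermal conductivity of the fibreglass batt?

ΣR = ΔT/Q = |-181 − 22|/99.7 = 2.036 K/W
Known resistances:
  R_stainless steel = (1/0.558 − 1/0.600)/(4πk) = 0.1254/(4π·13.5) = 7.395×10^-4 K/W
R_fibreglass batt = ΣR − ΣR_known = 2.036 − 7.395×10^-4 = 2.035 K/W
(1/r₁−1/r₂)/(4πk) = 2.035 ⇒ k = 0.8470/(4π·2.035) = 0.0331 W/m·K

k = 0.0331 W/m·K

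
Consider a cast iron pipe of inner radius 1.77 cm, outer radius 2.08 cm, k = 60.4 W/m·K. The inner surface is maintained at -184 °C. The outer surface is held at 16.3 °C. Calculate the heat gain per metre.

Q' = 2πk·ΔT/ln(r₂/r₁) = 2π × 60.4 × 200.3 / ln(0.0208/0.0177) = 4.71×10^5 W/m

Q' = 4.71×10^5 W/m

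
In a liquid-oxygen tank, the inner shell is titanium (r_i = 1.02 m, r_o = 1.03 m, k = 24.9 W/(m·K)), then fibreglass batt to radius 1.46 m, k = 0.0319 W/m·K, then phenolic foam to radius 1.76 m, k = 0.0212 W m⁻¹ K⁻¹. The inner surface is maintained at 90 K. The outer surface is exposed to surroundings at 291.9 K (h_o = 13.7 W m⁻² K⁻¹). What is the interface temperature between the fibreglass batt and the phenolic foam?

Series thermal resistances, inner to outer:
  R_titanium = (1/1.02 − 1/1.03)/(4πk) = 0.009518/(4π·24.9) = 3.042×10^-5 K/W
  R_fibreglass batt = (1/1.03 − 1/1.46)/(4πk) = 0.2859/(4π·0.0319) = 0.7133 K/W
  R_phenolic foam = (1/1.46 − 1/1.76)/(4πk) = 0.1167/(4π·0.0212) = 0.4382 K/W
  R_conv,out = 1/(4πr²h) = 1/(4π·1.76²·13.7) = 0.001875 K/W
ΣR = 3.042×10^-5 + 0.7133 + 0.4382 + 0.001875 = 1.153 K/W
Q = ΔT/ΣR = (90 K − 291.9 K)/1.153 = -175.1 W
From the inner boundary to the fibreglass batt/phenolic foam interface, ΣR_partial = 0.7133 K/W.
T_interface = T_in − Q·ΣR_partial = 90 K − (-175.1)(0.7133) = 214.9 K

T = 214.9 K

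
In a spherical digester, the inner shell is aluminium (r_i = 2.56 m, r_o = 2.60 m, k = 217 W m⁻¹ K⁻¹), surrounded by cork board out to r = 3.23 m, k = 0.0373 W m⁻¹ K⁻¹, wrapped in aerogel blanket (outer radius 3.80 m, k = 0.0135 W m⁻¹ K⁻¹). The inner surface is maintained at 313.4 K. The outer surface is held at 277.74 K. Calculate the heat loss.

Treat each layer as a resistance in series:
  R_aluminium = (1/2.56 − 1/2.60)/(4πk) = 0.006010/(4π·217) = 2.204×10^-6 K/W
  R_cork board = (1/2.60 − 1/3.23)/(4πk) = 0.07502/(4π·0.0373) = 0.1600 K/W
  R_aerogel blanket = (1/3.23 − 1/3.80)/(4πk) = 0.04644/(4π·0.0135) = 0.2737 K/W
ΣR = 2.204×10^-6 + 0.1600 + 0.2737 = 0.4337 K/W
Q = ΔT/ΣR = (313.4 K − 277.74 K)/0.4337 = 82.2 W

Q = 82.2 W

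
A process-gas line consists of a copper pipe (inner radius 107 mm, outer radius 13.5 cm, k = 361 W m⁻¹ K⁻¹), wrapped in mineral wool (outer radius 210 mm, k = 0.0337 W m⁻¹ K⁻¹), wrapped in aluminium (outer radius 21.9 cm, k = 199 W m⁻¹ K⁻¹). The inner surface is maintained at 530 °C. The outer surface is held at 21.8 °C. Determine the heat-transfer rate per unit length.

Q' = 244 W/m

Resistance network (inner→outer):
  R'_copper = ln(0.135/0.107)/(2πk) = 0.2324/(2π·361) = 1.025×10^-4 m·K/W
  R'_mineral wool = ln(0.210/0.135)/(2πk) = 0.4418/(2π·0.0337) = 2.087 m·K/W
  R'_aluminium = ln(0.219/0.210)/(2πk) = 0.04196/(2π·199) = 3.356×10^-5 m·K/W
ΣR = 1.025×10^-4 + 2.087 + 3.356×10^-5 = 2.087 m·K/W
Q' = ΔT/ΣR = (530 °C − 21.8 °C)/2.087 = 244 W/m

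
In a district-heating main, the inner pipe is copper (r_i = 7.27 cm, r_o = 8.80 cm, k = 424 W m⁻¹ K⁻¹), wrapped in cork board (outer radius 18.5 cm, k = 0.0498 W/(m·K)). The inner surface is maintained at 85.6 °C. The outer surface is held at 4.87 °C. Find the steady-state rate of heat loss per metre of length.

Treat each layer as a resistance in series:
  R'_copper = ln(0.0880/0.0727)/(2πk) = 0.1910/(2π·424) = 7.169×10^-5 m·K/W
  R'_cork board = ln(0.185/0.0880)/(2πk) = 0.7430/(2π·0.0498) = 2.375 m·K/W
ΣR = 7.169×10^-5 + 2.375 = 2.375 m·K/W
Q' = ΔT/ΣR = (85.6 °C − 4.87 °C)/2.375 = 34.0 W/m

Q' = 34.0 W/m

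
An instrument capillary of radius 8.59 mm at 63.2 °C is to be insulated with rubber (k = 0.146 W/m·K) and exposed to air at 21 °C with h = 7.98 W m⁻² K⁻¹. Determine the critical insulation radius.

r_cr = 1.83 cm

For a cylinder, r_cr = k_ins/h = 0.146/7.98 = 0.0183 m = 1.83 cm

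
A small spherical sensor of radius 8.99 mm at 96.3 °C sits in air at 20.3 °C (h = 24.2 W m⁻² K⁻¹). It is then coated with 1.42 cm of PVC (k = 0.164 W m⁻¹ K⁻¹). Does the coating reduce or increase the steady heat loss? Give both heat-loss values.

Critical radius for a sphere: r_cr = 2k/h = 0.0136 m = 1.36 cm.
Outer radius after coating: r₂ = 0.00899 + 0.0142 = 0.02319 m.
r₁ < r_cr < r₂: heat loss rises to a maximum at r_cr then falls. Whether the coating helps depends on whether Q(r₂) has dropped back below Q(r₁).
Bare: R = 1/(4πr₁²h) = 40.69 K/W; Q = 76/40.69 = 1.87 W.
Coated: R = R_cond + R_conv = 39.16 K/W; Q = 76/39.16 = 1.94 W.

increases: 1.87 → 1.94 W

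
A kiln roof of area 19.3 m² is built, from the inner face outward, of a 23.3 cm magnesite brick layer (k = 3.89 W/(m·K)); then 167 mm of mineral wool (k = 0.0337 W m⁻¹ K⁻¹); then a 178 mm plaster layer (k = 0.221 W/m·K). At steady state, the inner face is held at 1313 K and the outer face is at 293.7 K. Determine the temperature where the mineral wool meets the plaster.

Series thermal resistances, inner to outer:
  R_magnesite brick = L/(kA) = 0.233/(3.89·19.3) = 0.003103 K/W
  R_mineral wool = L/(kA) = 0.167/(0.0337·19.3) = 0.2568 K/W
  R_plaster = L/(kA) = 0.178/(0.221·19.3) = 0.04173 K/W
ΣR = 0.003103 + 0.2568 + 0.04173 = 0.3016 K/W
Q = ΔT/ΣR = (1313 K − 293.7 K)/0.3016 = 3380 W
From the inner boundary to the mineral wool/plaster interface, ΣR_partial = 0.2599 K/W.
T_interface = T_in − Q·ΣR_partial = 1313 K − (3380)(0.2599) = 435 K

T = 435 K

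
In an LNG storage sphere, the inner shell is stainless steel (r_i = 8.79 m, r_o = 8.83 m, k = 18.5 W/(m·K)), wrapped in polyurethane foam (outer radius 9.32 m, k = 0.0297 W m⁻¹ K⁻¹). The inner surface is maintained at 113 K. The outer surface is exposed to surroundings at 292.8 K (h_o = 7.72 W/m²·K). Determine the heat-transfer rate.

Q = 11.2 kW

Treat each layer as a resistance in series:
  R_stainless steel = (1/8.79 − 1/8.83)/(4πk) = 5.154×10^-4/(4π·18.5) = 2.217×10^-6 K/W
  R_polyurethane foam = (1/8.83 − 1/9.32)/(4πk) = 0.005954/(4π·0.0297) = 0.01595 K/W
  R_conv,out = 1/(4πr²h) = 1/(4π·9.32²·7.72) = 1.187×10^-4 K/W
ΣR = 2.217×10^-6 + 0.01595 + 1.187×10^-4 = 0.01607 K/W
Q = ΔT/ΣR = (113 K − 292.8 K)/0.01607 = -11200 W
(Negative Q ⇒ heat flows inward; heat gain = 11200 W.)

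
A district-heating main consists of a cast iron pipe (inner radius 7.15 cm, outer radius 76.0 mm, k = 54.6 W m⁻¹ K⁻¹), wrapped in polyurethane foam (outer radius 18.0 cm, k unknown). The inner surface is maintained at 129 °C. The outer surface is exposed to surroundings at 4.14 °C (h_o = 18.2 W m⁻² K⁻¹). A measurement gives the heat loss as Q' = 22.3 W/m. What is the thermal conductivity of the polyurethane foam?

ΣR = ΔT/Q' = |129 − 4.14|/22.3 = 5.599 m·K/W
Known resistances:
  R'_cast iron = ln(0.0760/0.0715)/(2πk) = 0.06104/(2π·54.6) = 1.779×10^-4 m·K/W
  R'_conv,out = 1/(2πr h) = 1/(2π·0.180·18.2) = 0.04858 m·K/W
R_polyurethane foam = ΣR − ΣR_known = 5.599 − 0.04876 = 5.550 m·K/W
ln(r₂/r₁)/(2πk) = 5.550 ⇒ k = 0.8622/(2π·5.550) = 0.0247 W/m·K

k = 0.0247 W/m·K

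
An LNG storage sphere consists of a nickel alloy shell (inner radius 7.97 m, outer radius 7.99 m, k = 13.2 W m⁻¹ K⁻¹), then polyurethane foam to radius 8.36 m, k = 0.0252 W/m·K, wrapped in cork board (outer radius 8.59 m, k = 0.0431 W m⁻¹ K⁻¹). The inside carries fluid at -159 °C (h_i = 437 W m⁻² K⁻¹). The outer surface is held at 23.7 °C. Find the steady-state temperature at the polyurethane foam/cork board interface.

T = -22.5 °C

Treat each layer as a resistance in series:
  R_conv,in = 1/(4πr²h) = 1/(4π·7.97²·437) = 2.867×10^-6 K/W
  R_nickel alloy = (1/7.97 − 1/7.99)/(4πk) = 3.141×10^-4/(4π·13.2) = 1.893×10^-6 K/W
  R_polyurethane foam = (1/7.99 − 1/8.36)/(4πk) = 0.005539/(4π·0.0252) = 0.01749 K/W
  R_cork board = (1/8.36 − 1/8.59)/(4πk) = 0.003203/(4π·0.0431) = 0.005913 K/W
ΣR = 2.867×10^-6 + 1.893×10^-6 + 0.01749 + 0.005913 = 0.02341 K/W
Q = ΔT/ΣR = (-159 °C − 23.7 °C)/0.02341 = -7804 W
From the inner boundary to the polyurethane foam/cork board interface, ΣR_partial = 0.01749 K/W.
T_interface = T_in − Q·ΣR_partial = -159 °C − (-7804)(0.01749) = -22.5 °C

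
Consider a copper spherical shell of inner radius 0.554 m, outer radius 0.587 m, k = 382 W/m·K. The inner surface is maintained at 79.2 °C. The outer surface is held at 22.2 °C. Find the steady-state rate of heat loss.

Q = 2.70×10^6 W

Q = 4πk·ΔT/(1/r₁ − 1/r₂) = 4π × 382 × 57 / (1/0.554 − 1/0.587) = 2.70×10^6 W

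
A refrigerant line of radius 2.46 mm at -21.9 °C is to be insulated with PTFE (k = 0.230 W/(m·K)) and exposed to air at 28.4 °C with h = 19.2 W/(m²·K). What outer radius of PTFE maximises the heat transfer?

r_cr = 1.20 cm

For a cylinder, r_cr = k_ins/h = 0.230/19.2 = 0.0120 m = 1.20 cm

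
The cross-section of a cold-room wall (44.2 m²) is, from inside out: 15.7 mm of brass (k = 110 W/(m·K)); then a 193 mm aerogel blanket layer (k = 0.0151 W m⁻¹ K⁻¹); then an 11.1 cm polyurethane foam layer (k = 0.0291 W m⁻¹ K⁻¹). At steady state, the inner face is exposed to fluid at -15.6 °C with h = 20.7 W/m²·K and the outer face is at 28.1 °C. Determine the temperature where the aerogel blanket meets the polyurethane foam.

T = 18.1 °C

Resistance network (inner→outer):
  R_conv,in = 1/(hA) = 1/(20.7·44.2) = 0.001093 K/W
  R_brass = L/(kA) = 0.0157/(110·44.2) = 3.229×10^-6 K/W
  R_aerogel blanket = L/(kA) = 0.193/(0.0151·44.2) = 0.2892 K/W
  R_polyurethane foam = L/(kA) = 0.111/(0.0291·44.2) = 0.08630 K/W
ΣR = 0.001093 + 3.229×10^-6 + 0.2892 + 0.08630 = 0.3766 K/W
Q = ΔT/ΣR = (-15.6 °C − 28.1 °C)/0.3766 = -116.0 W
From the inner boundary to the aerogel blanket/polyurethane foam interface, ΣR_partial = 0.2903 K/W.
T_interface = T_in − Q·ΣR_partial = -15.6 °C − (-116.0)(0.2903) = 18.1 °C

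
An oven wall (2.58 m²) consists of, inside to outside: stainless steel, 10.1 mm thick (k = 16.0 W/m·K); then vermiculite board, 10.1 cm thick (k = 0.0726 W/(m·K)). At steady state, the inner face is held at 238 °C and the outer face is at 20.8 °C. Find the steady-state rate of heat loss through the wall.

Treat each layer as a resistance in series:
  R_stainless steel = L/(kA) = 0.0101/(16.0·2.58) = 2.447×10^-4 K/W
  R_vermiculite board = L/(kA) = 0.101/(0.0726·2.58) = 0.5392 K/W
ΣR = 2.447×10^-4 + 0.5392 = 0.5394 K/W
Q = ΔT/ΣR = (238 °C − 20.8 °C)/0.5394 = 403 W

Q = 403 W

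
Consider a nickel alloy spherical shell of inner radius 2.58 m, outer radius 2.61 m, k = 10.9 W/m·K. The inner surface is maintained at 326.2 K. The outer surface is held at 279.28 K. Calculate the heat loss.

Q = 1.44×10^6 W

Q = 4πk·ΔT/(1/r₁ − 1/r₂) = 4π × 10.9 × 46.92 / (1/2.58 − 1/2.61) = 1.44×10^6 W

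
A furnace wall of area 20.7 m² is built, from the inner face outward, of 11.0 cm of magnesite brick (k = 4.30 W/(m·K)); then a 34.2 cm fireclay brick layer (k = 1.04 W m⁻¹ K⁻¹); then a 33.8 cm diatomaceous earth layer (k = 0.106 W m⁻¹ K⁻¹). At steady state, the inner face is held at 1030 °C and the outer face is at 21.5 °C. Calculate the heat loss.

Q = 5.89 kW

Resistance network (inner→outer):
  R_magnesite brick = L/(kA) = 0.110/(4.30·20.7) = 0.001236 K/W
  R_fireclay brick = L/(kA) = 0.342/(1.04·20.7) = 0.01589 K/W
  R_diatomaceous earth = L/(kA) = 0.338/(0.106·20.7) = 0.1540 K/W
ΣR = 0.001236 + 0.01589 + 0.1540 = 0.1711 K/W
Q = ΔT/ΣR = (1030 °C − 21.5 °C)/0.1711 = 5890 W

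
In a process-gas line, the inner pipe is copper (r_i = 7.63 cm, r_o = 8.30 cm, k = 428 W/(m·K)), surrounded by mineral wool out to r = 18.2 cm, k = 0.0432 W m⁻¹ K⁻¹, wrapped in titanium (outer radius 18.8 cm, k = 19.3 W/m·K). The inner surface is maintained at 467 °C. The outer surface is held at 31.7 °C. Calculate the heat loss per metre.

Q' = 150 W/m

Resistance network (inner→outer):
  R'_copper = ln(0.0830/0.0763)/(2πk) = 0.08417/(2π·428) = 3.130×10^-5 m·K/W
  R'_mineral wool = ln(0.182/0.0830)/(2πk) = 0.7852/(2π·0.0432) = 2.893 m·K/W
  R'_titanium = ln(0.188/0.182)/(2πk) = 0.03244/(2π·19.3) = 2.675×10^-4 m·K/W
ΣR = 3.130×10^-5 + 2.893 + 2.675×10^-4 = 2.893 m·K/W
Q' = ΔT/ΣR = (467 °C − 31.7 °C)/2.893 = 150 W/m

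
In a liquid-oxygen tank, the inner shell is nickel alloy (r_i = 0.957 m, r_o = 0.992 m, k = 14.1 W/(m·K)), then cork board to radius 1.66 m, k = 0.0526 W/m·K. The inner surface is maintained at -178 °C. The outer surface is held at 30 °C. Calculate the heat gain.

Q = 339 W

Treat each layer as a resistance in series:
  R_nickel alloy = (1/0.957 − 1/0.992)/(4πk) = 0.03687/(4π·14.1) = 2.081×10^-4 K/W
  R_cork board = (1/0.992 − 1/1.66)/(4πk) = 0.4057/(4π·0.0526) = 0.6137 K/W
ΣR = 2.081×10^-4 + 0.6137 = 0.6139 K/W
Q = ΔT/ΣR = (-178 °C − 30 °C)/0.6139 = -339 W
(Negative Q ⇒ heat flows inward; heat gain = 339 W.)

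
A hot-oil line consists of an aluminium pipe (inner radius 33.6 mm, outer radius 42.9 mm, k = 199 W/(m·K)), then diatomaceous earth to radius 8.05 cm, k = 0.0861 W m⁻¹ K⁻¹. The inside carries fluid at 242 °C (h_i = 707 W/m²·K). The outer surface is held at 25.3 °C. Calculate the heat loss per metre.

Treat each layer as a resistance in series:
  R'_conv,in = 1/(2πr h) = 1/(2π·0.0336·707) = 0.006700 m·K/W
  R'_aluminium = ln(0.0429/0.0336)/(2πk) = 0.2443/(2π·199) = 1.954×10^-4 m·K/W
  R'_diatomaceous earth = ln(0.0805/0.0429)/(2πk) = 0.6294/(2π·0.0861) = 1.163 m·K/W
ΣR = 0.006700 + 1.954×10^-4 + 1.163 = 1.170 m·K/W
Q' = ΔT/ΣR = (242 °C − 25.3 °C)/1.170 = 185 W/m

Q' = 185 W/m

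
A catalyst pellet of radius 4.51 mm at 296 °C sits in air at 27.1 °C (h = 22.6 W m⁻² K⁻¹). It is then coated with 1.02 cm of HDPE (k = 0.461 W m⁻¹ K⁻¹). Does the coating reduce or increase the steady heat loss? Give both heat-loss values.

increases: 1.55 → 6.28 W

Critical radius for a sphere: r_cr = 2k/h = 0.0408 m = 4.08 cm.
Outer radius after coating: r₂ = 0.00451 + 0.0102 = 0.01471 m.
Since r₁ < r_cr and r₂ ≤ r_cr, the coating moves toward the maximum at r_cr — heat loss rises.
Bare: R = 1/(4πr₁²h) = 173.1 K/W; Q = 268.9/173.1 = 1.55 W.
Coated: R = R_cond + R_conv = 42.81 K/W; Q = 268.9/42.81 = 6.28 W.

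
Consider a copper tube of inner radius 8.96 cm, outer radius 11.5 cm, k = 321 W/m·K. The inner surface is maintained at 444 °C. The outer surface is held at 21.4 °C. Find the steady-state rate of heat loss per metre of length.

Q' = 2πk·ΔT/ln(r₂/r₁) = 2π × 321 × 422.6 / ln(0.115/0.0896) = 3.42×10^6 W/m

Q' = 3420 kW/m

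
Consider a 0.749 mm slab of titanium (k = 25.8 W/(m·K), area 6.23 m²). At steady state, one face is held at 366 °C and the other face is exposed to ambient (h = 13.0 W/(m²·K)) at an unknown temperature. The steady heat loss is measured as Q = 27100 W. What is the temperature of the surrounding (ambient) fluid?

Series resistances:
  R_titanium = L/(kA) = 7.49×10^-4/(25.8·6.23) = 4.660×10^-6 K/W
  R_conv,out = 1/(hA) = 1/(13.0·6.23) = 0.01235 K/W
ΣR = 0.01235 K/W
ΔT = Q·ΣR = 27100 × 0.01235 = 334.7 K
Heat flows outward, so T_out = T_in − ΔT = 366 − 334.7 = 31.3 °C

T_out = 31.3 °C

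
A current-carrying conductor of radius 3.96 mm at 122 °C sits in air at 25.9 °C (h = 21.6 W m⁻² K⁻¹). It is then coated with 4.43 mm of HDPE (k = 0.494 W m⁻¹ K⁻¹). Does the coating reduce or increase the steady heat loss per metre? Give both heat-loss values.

increases: 51.6 → 85.8 W/m

Critical radius for a cylinder: r_cr = k/h = 0.0229 m = 2.29 cm.
Outer radius after coating: r₂ = 0.00396 + 0.00443 = 0.00839 m.
Since r₁ < r_cr and r₂ ≤ r_cr, the coating moves toward the maximum at r_cr — heat loss rises.
Bare: R = 1/(2πr₁h) = 1.861 m·K/W; Q = 96.1/1.861 = 51.6 W/m.
Coated: R = R_cond + R_conv = 1.120 m·K/W; Q = 96.1/1.120 = 85.8 W/m.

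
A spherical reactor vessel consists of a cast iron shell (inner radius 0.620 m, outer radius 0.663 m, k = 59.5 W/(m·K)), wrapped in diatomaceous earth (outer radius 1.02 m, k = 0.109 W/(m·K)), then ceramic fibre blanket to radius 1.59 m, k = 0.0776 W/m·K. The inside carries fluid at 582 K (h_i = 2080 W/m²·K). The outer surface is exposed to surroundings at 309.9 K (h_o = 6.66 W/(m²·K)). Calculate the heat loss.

Treat each layer as a resistance in series:
  R_conv,in = 1/(4πr²h) = 1/(4π·0.620²·2080) = 9.953×10^-5 K/W
  R_cast iron = (1/0.620 − 1/0.663)/(4πk) = 0.1046/(4π·59.5) = 1.399×10^-4 K/W
  R_diatomaceous earth = (1/0.663 − 1/1.02)/(4πk) = 0.5279/(4π·0.109) = 0.3854 K/W
  R_ceramic fibre blanket = (1/1.02 − 1/1.59)/(4πk) = 0.3515/(4π·0.0776) = 0.3604 K/W
  R_conv,out = 1/(4πr²h) = 1/(4π·1.59²·6.66) = 0.004726 K/W
ΣR = 9.953×10^-5 + 1.399×10^-4 + 0.3854 + 0.3604 + 0.004726 = 0.7508 K/W
Q = ΔT/ΣR = (582 K − 309.9 K)/0.7508 = 362 W

Q = 362 W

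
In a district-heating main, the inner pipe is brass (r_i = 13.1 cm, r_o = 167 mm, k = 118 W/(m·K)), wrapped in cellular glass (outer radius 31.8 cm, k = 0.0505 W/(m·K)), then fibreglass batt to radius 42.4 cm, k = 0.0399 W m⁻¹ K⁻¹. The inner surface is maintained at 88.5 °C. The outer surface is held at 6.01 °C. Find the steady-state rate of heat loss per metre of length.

Q' = 26.0 W/m

Resistance network (inner→outer):
  R'_brass = ln(0.167/0.131)/(2πk) = 0.2428/(2π·118) = 3.275×10^-4 m·K/W
  R'_cellular glass = ln(0.318/0.167)/(2πk) = 0.6441/(2π·0.0505) = 2.030 m·K/W
  R'_fibreglass batt = ln(0.424/0.318)/(2πk) = 0.2877/(2π·0.0399) = 1.148 m·K/W
ΣR = 3.275×10^-4 + 2.030 + 1.148 = 3.178 m·K/W
Q' = ΔT/ΣR = (88.5 °C − 6.01 °C)/3.178 = 26.0 W/m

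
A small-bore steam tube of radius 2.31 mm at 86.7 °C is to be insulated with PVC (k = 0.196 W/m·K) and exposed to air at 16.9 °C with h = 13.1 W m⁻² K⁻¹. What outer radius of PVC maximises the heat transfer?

For a cylinder, r_cr = k_ins/h = 0.196/13.1 = 0.0150 m = 1.50 cm

r_cr = 1.50 cm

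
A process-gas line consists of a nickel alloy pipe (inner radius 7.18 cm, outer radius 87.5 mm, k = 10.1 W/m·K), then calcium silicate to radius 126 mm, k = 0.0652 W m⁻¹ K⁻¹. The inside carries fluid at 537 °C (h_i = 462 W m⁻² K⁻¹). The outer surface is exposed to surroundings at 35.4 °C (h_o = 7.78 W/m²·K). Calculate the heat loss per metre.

Q' = 473 W/m

Treat each layer as a resistance in series:
  R'_conv,in = 1/(2πr h) = 1/(2π·0.0718·462) = 0.004798 m·K/W
  R'_nickel alloy = ln(0.0875/0.0718)/(2πk) = 0.1978/(2π·10.1) = 0.003116 m·K/W
  R'_calcium silicate = ln(0.126/0.0875)/(2πk) = 0.3646/(2π·0.0652) = 0.8901 m·K/W
  R'_conv,out = 1/(2πr h) = 1/(2π·0.126·7.78) = 0.1624 m·K/W
ΣR = 0.004798 + 0.003116 + 0.8901 + 0.1624 = 1.060 m·K/W
Q' = ΔT/ΣR = (537 °C − 35.4 °C)/1.060 = 473 W/m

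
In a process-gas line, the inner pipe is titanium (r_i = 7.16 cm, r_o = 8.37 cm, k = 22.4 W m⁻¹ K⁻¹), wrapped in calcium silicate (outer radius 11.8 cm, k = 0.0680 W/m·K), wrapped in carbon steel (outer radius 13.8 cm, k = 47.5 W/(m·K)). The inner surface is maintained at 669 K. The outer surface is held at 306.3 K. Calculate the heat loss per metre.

Q' = 450 W/m

Series thermal resistances, inner to outer:
  R'_titanium = ln(0.0837/0.0716)/(2πk) = 0.1561/(2π·22.4) = 0.001109 m·K/W
  R'_calcium silicate = ln(0.118/0.0837)/(2πk) = 0.3434/(2π·0.0680) = 0.8038 m·K/W
  R'_carbon steel = ln(0.138/0.118)/(2πk) = 0.1566/(2π·47.5) = 5.246×10^-4 m·K/W
ΣR = 0.001109 + 0.8038 + 5.246×10^-4 = 0.8054 m·K/W
Q' = ΔT/ΣR = (669 K − 306.3 K)/0.8054 = 450 W/m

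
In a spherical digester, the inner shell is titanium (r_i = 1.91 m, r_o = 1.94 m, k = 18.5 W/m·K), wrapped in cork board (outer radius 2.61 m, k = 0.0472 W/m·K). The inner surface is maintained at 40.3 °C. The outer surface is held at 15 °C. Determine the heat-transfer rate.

Q = 113 W

Resistance network (inner→outer):
  R_titanium = (1/1.91 − 1/1.94)/(4πk) = 0.008096/(4π·18.5) = 3.483×10^-5 K/W
  R_cork board = (1/1.94 − 1/2.61)/(4πk) = 0.1323/(4π·0.0472) = 0.2231 K/W
ΣR = 3.483×10^-5 + 0.2231 = 0.2231 K/W
Q = ΔT/ΣR = (40.3 °C − 15 °C)/0.2231 = 113 W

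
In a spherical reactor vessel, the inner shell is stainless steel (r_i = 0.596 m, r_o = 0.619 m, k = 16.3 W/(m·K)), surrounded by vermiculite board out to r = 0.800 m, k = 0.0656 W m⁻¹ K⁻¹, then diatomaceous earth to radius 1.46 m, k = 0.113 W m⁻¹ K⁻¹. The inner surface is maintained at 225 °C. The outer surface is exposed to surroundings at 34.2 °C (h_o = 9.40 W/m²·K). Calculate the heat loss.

Q = 226 W

Treat each layer as a resistance in series:
  R_stainless steel = (1/0.596 − 1/0.619)/(4πk) = 0.06234/(4π·16.3) = 3.044×10^-4 K/W
  R_vermiculite board = (1/0.619 − 1/0.800)/(4πk) = 0.3655/(4π·0.0656) = 0.4434 K/W
  R_diatomaceous earth = (1/0.800 − 1/1.46)/(4πk) = 0.5651/(4π·0.113) = 0.3979 K/W
  R_conv,out = 1/(4πr²h) = 1/(4π·1.46²·9.40) = 0.003972 K/W
ΣR = 3.044×10^-4 + 0.4434 + 0.3979 + 0.003972 = 0.8456 K/W
Q = ΔT/ΣR = (225 °C − 34.2 °C)/0.8456 = 226 W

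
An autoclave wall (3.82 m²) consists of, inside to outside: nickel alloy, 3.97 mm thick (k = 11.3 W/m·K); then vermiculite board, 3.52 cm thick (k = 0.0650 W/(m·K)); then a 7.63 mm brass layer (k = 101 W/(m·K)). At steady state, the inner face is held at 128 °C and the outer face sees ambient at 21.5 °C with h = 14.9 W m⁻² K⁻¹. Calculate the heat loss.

Treat each layer as a resistance in series:
  R_nickel alloy = L/(kA) = 0.00397/(11.3·3.82) = 9.197×10^-5 K/W
  R_vermiculite board = L/(kA) = 0.0352/(0.0650·3.82) = 0.1418 K/W
  R_brass = L/(kA) = 0.00763/(101·3.82) = 1.978×10^-5 K/W
  R_conv,out = 1/(hA) = 1/(14.9·3.82) = 0.01757 K/W
ΣR = 9.197×10^-5 + 0.1418 + 1.978×10^-5 + 0.01757 = 0.1595 K/W
Q = ΔT/ΣR = (128 °C − 21.5 °C)/0.1595 = 668 W

Q = 668 W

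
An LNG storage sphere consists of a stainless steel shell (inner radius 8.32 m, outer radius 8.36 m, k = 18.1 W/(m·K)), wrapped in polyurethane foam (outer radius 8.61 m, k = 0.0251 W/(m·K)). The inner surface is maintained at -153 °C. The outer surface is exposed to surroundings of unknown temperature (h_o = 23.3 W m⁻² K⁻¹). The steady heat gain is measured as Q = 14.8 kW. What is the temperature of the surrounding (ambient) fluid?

Series resistances:
  R_stainless steel = (1/8.32 − 1/8.36)/(4πk) = 5.751×10^-4/(4π·18.1) = 2.528×10^-6 K/W
  R_polyurethane foam = (1/8.36 − 1/8.61)/(4πk) = 0.003473/(4π·0.0251) = 0.01101 K/W
  R_conv,out = 1/(4πr²h) = 1/(4π·8.61²·23.3) = 4.607×10^-5 K/W
ΣR = 0.01106 K/W
ΔT = Q·ΣR = 14800 × 0.01106 = 163.7 K
Heat flows inward, so T_out = T_in + ΔT = -153 + 163.7 = 10.7 °C

T_out = 10.7 °C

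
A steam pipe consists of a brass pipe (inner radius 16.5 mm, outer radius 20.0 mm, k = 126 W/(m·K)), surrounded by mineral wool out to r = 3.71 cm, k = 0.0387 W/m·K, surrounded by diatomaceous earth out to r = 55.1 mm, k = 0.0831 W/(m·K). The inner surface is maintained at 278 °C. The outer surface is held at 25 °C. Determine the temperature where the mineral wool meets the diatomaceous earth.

T = 83.1 °C

Treat each layer as a resistance in series:
  R'_brass = ln(0.0200/0.0165)/(2πk) = 0.1924/(2π·126) = 2.430×10^-4 m·K/W
  R'_mineral wool = ln(0.0371/0.0200)/(2πk) = 0.6179/(2π·0.0387) = 2.541 m·K/W
  R'_diatomaceous earth = ln(0.0551/0.0371)/(2πk) = 0.3955/(2π·0.0831) = 0.7575 m·K/W
ΣR = 2.430×10^-4 + 2.541 + 0.7575 = 3.299 m·K/W
Q' = ΔT/ΣR = (278 °C − 25 °C)/3.299 = 76.69 W/m
From the inner boundary to the mineral wool/diatomaceous earth interface, ΣR_partial = 2.541 m·K/W.
T_interface = T_in − Q'·ΣR_partial = 278 °C − (76.69)(2.541) = 83.1 °C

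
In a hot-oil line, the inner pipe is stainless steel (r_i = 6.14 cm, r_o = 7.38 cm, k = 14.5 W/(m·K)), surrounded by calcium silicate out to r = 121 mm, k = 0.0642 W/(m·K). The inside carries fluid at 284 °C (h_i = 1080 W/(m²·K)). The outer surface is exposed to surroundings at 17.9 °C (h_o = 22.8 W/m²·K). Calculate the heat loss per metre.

Series thermal resistances, inner to outer:
  R'_conv,in = 1/(2πr h) = 1/(2π·0.0614·1080) = 0.002400 m·K/W
  R'_stainless steel = ln(0.0738/0.0614)/(2πk) = 0.1839/(2π·14.5) = 0.002019 m·K/W
  R'_calcium silicate = ln(0.121/0.0738)/(2πk) = 0.4944/(2π·0.0642) = 1.226 m·K/W
  R'_conv,out = 1/(2πr h) = 1/(2π·0.121·22.8) = 0.05769 m·K/W
ΣR = 0.002400 + 0.002019 + 1.226 + 0.05769 = 1.288 m·K/W
Q' = ΔT/ΣR = (284 °C − 17.9 °C)/1.288 = 207 W/m

Q' = 207 W/m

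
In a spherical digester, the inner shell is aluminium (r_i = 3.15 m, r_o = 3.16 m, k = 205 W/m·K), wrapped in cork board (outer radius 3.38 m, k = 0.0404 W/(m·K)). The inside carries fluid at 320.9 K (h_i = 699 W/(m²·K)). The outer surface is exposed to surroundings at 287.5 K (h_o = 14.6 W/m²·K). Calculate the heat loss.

Series thermal resistances, inner to outer:
  R_conv,in = 1/(4πr²h) = 1/(4π·3.15²·699) = 1.147×10^-5 K/W
  R_aluminium = (1/3.15 − 1/3.16)/(4πk) = 0.001005/(4π·205) = 3.900×10^-7 K/W
  R_cork board = (1/3.16 − 1/3.38)/(4πk) = 0.02060/(4π·0.0404) = 0.04057 K/W
  R_conv,out = 1/(4πr²h) = 1/(4π·3.38²·14.6) = 4.771×10^-4 K/W
ΣR = 1.147×10^-5 + 3.900×10^-7 + 0.04057 + 4.771×10^-4 = 0.04106 K/W
Q = ΔT/ΣR = (320.9 K − 287.5 K)/0.04106 = 813 W

Q = 813 W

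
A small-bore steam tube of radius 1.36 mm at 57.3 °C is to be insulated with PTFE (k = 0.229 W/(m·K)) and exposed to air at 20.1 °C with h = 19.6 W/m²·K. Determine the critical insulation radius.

r_cr = 1.17 cm

For a cylinder, r_cr = k_ins/h = 0.229/19.6 = 0.0117 m = 1.17 cm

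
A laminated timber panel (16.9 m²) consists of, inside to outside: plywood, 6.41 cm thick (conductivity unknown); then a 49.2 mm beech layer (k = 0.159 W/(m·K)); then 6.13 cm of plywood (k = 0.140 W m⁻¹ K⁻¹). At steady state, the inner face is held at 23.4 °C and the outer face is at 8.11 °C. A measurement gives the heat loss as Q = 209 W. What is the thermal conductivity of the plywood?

k = 0.131 W/m·K

ΣR = ΔT/Q = |23.4 − 8.11|/209 = 0.07316 K/W
Known resistances:
  R_beech = L/(kA) = 0.0492/(0.159·16.9) = 0.01831 K/W
  R_plywood = L/(kA) = 0.0613/(0.140·16.9) = 0.02591 K/W
R_plywood = ΣR − ΣR_known = 0.07316 − 0.04422 = 0.02894 K/W
L/(kA) = 0.02894 ⇒ k = 0.0641/(0.02894·16.9) = 0.131 W/m·K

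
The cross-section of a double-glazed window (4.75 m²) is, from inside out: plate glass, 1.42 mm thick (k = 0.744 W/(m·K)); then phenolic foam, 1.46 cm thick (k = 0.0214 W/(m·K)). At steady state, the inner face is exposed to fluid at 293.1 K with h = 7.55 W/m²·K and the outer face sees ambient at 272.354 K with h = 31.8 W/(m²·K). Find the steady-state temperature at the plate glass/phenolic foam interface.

T = 289.8 K

Series thermal resistances, inner to outer:
  R_conv,in = 1/(hA) = 1/(7.55·4.75) = 0.02788 K/W
  R_plate glass = L/(kA) = 0.00142/(0.744·4.75) = 4.018×10^-4 K/W
  R_phenolic foam = L/(kA) = 0.0146/(0.0214·4.75) = 0.1436 K/W
  R_conv,out = 1/(hA) = 1/(31.8·4.75) = 0.006620 K/W
ΣR = 0.02788 + 4.018×10^-4 + 0.1436 + 0.006620 = 0.1785 K/W
Q = ΔT/ΣR = (293.1 K − 272.354 K)/0.1785 = 116.2 W
From the inner boundary to the plate glass/phenolic foam interface, ΣR_partial = 0.02828 K/W.
T_interface = T_in − Q·ΣR_partial = 293.1 K − (116.2)(0.02828) = 289.8 K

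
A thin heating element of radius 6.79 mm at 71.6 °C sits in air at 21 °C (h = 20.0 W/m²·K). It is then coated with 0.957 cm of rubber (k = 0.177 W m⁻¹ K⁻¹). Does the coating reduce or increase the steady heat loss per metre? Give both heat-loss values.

reduces: 43.2 → 39.6 W/m

Critical radius for a cylinder: r_cr = k/h = 0.00885 m = 0.885 cm.
Outer radius after coating: r₂ = 0.00679 + 0.00957 = 0.01636 m.
r₁ < r_cr < r₂: heat loss rises to a maximum at r_cr then falls. Whether the coating helps depends on whether Q(r₂) has dropped back below Q(r₁).
Bare: R = 1/(2πr₁h) = 1.172 m·K/W; Q = 50.6/1.172 = 43.2 W/m.
Coated: R = R_cond + R_conv = 1.277 m·K/W; Q = 50.6/1.277 = 39.6 W/m.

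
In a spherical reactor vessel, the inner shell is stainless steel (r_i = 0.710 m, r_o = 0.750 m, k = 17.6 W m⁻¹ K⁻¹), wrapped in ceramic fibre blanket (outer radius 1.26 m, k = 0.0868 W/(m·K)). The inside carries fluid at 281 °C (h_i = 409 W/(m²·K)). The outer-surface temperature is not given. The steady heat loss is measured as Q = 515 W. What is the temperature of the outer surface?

T_out = 25.8 °C

Series resistances:
  R_conv,in = 1/(4πr²h) = 1/(4π·0.710²·409) = 3.860×10^-4 K/W
  R_stainless steel = (1/0.710 − 1/0.750)/(4πk) = 0.07512/(4π·17.6) = 3.396×10^-4 K/W
  R_ceramic fibre blanket = (1/0.750 − 1/1.26)/(4πk) = 0.5397/(4π·0.0868) = 0.4948 K/W
ΣR = 0.4955 K/W
ΔT = Q·ΣR = 515 × 0.4955 = 255.2 K
Heat flows outward, so T_out = T_in − ΔT = 281 − 255.2 = 25.8 °C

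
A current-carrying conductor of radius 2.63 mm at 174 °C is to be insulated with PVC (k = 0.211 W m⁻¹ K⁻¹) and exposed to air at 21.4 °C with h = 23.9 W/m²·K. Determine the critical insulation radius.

For a cylinder, r_cr = k_ins/h = 0.211/23.9 = 0.00883 m = 0.883 cm

r_cr = 0.883 cm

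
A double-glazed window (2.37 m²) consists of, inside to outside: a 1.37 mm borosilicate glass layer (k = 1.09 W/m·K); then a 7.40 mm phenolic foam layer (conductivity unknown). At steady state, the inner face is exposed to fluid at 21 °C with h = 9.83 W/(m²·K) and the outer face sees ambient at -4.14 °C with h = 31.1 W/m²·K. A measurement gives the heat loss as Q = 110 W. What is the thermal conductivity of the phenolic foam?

ΣR = ΔT/Q = |21 − -4.14|/110 = 0.2285 K/W
Known resistances:
  R_conv,in = 1/(hA) = 1/(9.83·2.37) = 0.04292 K/W
  R_borosilicate glass = L/(kA) = 0.00137/(1.09·2.37) = 5.303×10^-4 K/W
  R_conv,out = 1/(hA) = 1/(31.1·2.37) = 0.01357 K/W
R_phenolic foam = ΣR − ΣR_known = 0.2285 − 0.05702 = 0.1715 K/W
L/(kA) = 0.1715 ⇒ k = 0.00740/(0.1715·2.37) = 0.0182 W/m·K

k = 0.0182 W/m·K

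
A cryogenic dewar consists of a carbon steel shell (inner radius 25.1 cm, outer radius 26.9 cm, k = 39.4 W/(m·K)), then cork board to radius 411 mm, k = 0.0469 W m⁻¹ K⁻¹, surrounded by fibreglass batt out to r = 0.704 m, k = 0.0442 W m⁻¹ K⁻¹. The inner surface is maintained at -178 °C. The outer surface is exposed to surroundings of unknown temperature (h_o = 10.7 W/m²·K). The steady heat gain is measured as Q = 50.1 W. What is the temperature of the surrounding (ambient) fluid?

Series resistances:
  R_carbon steel = (1/0.251 − 1/0.269)/(4πk) = 0.2666/(4π·39.4) = 5.384×10^-4 K/W
  R_cork board = (1/0.269 − 1/0.411)/(4πk) = 1.284/(4π·0.0469) = 2.179 K/W
  R_fibreglass batt = (1/0.411 − 1/0.704)/(4πk) = 1.013/(4π·0.0442) = 1.823 K/W
  R_conv,out = 1/(4πr²h) = 1/(4π·0.704²·10.7) = 0.01501 K/W
ΣR = 4.018 K/W
ΔT = Q·ΣR = 50.1 × 4.018 = 201.3 K
Heat flows inward, so T_out = T_in + ΔT = -178 + 201.3 = 23.3 °C

T_out = 23.3 °C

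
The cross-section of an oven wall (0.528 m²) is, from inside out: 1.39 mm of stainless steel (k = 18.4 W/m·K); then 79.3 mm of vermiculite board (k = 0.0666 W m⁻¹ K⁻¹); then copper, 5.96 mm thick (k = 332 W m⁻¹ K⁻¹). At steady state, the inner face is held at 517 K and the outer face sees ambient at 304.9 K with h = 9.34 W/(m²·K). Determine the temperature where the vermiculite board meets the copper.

Treat each layer as a resistance in series:
  R_stainless steel = L/(kA) = 0.00139/(18.4·0.528) = 1.431×10^-4 K/W
  R_vermiculite board = L/(kA) = 0.0793/(0.0666·0.528) = 2.255 K/W
  R_copper = L/(kA) = 0.00596/(332·0.528) = 3.400×10^-5 K/W
  R_conv,out = 1/(hA) = 1/(9.34·0.528) = 0.2028 K/W
ΣR = 1.431×10^-4 + 2.255 + 3.400×10^-5 + 0.2028 = 2.458 K/W
Q = ΔT/ΣR = (517 K − 304.9 K)/2.458 = 86.29 W
From the inner boundary to the vermiculite board/copper interface, ΣR_partial = 2.255 K/W.
T_interface = T_in − Q·ΣR_partial = 517 K − (86.29)(2.255) = 322.4 K

T = 322.4 K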